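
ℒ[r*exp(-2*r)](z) (z+2)^(-2)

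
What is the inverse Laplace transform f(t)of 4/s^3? 2*t^2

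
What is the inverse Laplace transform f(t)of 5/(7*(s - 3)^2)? 5*t*exp(3*t)/7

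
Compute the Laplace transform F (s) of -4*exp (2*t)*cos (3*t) 4*(2 - s) / ( (s - 2) ^2 + 9) 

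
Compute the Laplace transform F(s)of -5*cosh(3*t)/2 -5*s/(2*s^2 - 18)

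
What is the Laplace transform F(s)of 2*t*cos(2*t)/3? 2*(s^2 - 4)/(3*(s^2 + 4)^2)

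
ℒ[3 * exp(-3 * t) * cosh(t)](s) 3 * (s + 3)/((s + 3)^2-1)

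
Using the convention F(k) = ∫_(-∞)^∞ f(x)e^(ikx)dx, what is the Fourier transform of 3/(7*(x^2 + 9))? pi*exp(-3*Abs(k))/7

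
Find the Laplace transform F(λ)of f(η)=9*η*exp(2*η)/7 9/(7*(λ - 2)^2)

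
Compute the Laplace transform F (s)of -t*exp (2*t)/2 -1/ (2*(s - 2)^2)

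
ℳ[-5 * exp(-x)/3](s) -5 * gamma(s)/3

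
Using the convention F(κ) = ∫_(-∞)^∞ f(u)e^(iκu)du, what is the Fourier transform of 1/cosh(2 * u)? pi/(2 * cosh(pi * κ/4))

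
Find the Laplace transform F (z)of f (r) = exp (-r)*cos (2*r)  (z + 1)/ ( (z + 1)^2 + 4)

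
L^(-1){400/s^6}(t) 10*t^5/3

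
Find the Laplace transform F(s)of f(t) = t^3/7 6/(7 * s^4)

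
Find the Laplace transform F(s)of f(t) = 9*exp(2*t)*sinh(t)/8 9/(8*((s - 2)^2-1))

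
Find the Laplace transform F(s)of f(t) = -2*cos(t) -2*s/(s^2 + 1)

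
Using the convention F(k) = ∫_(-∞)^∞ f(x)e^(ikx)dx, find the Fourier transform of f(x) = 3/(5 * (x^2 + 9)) pi * exp(-3 * Abs(k))/5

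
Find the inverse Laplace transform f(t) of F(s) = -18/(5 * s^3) -9 * t^2/5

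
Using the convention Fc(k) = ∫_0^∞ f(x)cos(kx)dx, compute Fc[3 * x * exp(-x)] 3 * (1 - k^2)/(k^2 + 1)^2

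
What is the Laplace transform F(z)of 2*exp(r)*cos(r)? 2*(z - 1)/((z - 1)^2 + 1)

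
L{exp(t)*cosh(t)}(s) (s - 1)/(s*(s - 2))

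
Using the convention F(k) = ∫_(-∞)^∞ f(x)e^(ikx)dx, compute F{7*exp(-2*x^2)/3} 7*sqrt(2)*sqrt(pi)*exp(-k^2/8)/6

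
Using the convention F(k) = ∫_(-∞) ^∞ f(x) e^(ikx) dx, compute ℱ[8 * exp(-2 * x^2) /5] 4 * sqrt(2) * sqrt(pi) * exp(-k^2/8) /5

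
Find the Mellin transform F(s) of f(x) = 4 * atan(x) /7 -2 * pi * sec(pi * s/2) /(7 * s) 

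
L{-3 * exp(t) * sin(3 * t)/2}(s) -9/(2 * (s - 1)^2+18)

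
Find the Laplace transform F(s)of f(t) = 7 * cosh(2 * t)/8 7 * s/(8 * (s^2 - 4))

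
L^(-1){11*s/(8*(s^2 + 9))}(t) 11*cos(3*t)/8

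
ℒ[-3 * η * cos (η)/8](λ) 3 * (1 - λ^2)/ (8 * (λ^2 + 1)^2)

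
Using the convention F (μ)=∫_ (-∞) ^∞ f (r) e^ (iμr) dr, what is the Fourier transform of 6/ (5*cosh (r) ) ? 6*pi/ (5*cosh (pi*μ/2) ) 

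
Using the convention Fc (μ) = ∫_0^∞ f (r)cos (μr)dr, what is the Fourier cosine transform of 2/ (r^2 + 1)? pi*exp (-μ)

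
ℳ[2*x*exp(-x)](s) 2*gamma(s + 1)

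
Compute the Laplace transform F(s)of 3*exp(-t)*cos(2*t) 3*(s + 1)/((s + 1)^2 + 4)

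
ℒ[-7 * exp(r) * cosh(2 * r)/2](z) 7 * (1 - z)/(2 * ((z - 1)^2-4))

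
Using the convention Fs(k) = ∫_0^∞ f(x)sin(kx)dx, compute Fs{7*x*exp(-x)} 14*k/(k^2 + 1)^2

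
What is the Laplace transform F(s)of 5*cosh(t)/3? 5*s/(3*(s^2 - 1))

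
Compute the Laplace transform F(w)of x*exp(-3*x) (w+3)^(-2)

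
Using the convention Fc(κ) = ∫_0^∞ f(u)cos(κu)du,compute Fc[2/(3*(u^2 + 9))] pi*exp(-3*κ)/9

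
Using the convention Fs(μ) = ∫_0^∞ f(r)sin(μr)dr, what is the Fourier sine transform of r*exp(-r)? 2*μ/(μ^2 + 1)^2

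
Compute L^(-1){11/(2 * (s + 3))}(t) 11 * exp(-3 * t)/2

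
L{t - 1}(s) s^(-2) - 1/s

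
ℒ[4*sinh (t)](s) 4/ (s^2-1)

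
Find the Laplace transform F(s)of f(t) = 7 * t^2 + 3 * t 14/s^3 + 3/s^2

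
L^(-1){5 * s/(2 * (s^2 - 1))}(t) 5 * cosh(t)/2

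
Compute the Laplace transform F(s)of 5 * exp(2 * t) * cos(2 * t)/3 5 * (s - 2)/(3 * ((s - 2)^2+4))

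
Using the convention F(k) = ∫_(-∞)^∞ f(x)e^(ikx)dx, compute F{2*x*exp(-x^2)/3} I*sqrt(pi)*k*exp(-k^2/4)/3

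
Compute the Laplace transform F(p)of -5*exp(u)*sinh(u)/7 -5/(7*p*(p - 2))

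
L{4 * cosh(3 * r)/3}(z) 4 * z/(3 * (z^2-9))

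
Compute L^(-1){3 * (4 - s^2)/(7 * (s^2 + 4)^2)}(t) -3 * t * cos(2 * t)/7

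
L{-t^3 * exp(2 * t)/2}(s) -3/(s - 2)^4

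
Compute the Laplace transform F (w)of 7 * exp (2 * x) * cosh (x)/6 7 * (w - 2)/ (6 * ( (w - 2)^2 - 1))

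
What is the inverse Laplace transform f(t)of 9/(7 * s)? 9/7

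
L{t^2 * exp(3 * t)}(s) 2/(s - 3)^3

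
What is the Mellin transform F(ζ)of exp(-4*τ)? gamma(ζ)/4^ζ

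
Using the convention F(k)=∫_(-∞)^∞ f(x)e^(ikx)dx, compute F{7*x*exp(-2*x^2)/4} 7*sqrt(2)*I*sqrt(pi)*k*exp(-k^2/8)/32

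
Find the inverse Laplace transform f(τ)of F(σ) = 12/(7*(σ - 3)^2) 12*τ*exp(3*τ)/7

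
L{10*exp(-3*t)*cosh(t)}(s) 10*(s + 3)/((s + 3)^2-1)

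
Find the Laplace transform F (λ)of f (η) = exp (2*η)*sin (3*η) 3/ ( (λ - 2)^2 + 9)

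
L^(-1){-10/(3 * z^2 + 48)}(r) -5 * sin(4 * r)/6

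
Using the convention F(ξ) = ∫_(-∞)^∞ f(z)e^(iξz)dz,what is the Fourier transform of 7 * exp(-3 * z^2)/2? 7 * sqrt(3) * sqrt(pi) * exp(-ξ^2/12)/6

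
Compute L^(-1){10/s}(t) 10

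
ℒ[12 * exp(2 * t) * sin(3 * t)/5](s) 36/(5 * ((s - 2)^2+9))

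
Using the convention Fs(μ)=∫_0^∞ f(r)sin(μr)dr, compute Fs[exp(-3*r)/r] atan(μ/3)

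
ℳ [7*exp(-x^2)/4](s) 7*gamma(s/2)/8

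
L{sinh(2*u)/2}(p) 1/(p^2-4)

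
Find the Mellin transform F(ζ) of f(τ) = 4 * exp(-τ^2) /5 2 * gamma(ζ/2) /5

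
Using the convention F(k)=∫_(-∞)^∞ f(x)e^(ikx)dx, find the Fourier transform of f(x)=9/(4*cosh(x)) 9*pi/(4*cosh(pi*k/2))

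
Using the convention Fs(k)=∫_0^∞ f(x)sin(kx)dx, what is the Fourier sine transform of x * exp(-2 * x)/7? 4 * k/(7 * (k^2+4)^2)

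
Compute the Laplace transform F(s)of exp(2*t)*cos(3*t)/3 (s - 2)/(3*((s - 2)^2 + 9))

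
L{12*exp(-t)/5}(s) 12/(5*(s+1))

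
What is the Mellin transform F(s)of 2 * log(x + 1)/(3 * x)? -2 * pi * csc(pi * s)/(3 * s - 3)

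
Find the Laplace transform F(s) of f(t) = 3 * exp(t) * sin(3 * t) 9/((s - 1) ^2 + 9) 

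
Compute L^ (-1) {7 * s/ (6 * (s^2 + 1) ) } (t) 7 * cos (t) /6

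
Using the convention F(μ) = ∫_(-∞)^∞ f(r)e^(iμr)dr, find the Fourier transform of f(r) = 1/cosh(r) pi/cosh(pi*μ/2)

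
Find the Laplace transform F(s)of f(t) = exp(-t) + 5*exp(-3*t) 1/(s + 1) + 5/(s + 3)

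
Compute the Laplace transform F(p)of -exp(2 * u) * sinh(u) -1/((p - 2)^2 - 1)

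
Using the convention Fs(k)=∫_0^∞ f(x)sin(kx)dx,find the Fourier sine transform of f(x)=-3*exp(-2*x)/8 -3*k/(8*k^2 + 32)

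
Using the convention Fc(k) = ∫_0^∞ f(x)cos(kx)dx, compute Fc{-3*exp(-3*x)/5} -9/(5*k^2 + 45)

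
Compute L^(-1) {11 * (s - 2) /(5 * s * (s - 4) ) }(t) 11 * exp(2 * t) * cosh(2 * t) /5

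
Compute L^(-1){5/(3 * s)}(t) 5/3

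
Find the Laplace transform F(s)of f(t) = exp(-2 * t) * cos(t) (s + 2)/((s + 2)^2 + 1)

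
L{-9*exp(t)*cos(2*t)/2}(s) 9*(1 - s)/(2*((s - 1)^2 + 4))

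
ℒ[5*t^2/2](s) 5/s^3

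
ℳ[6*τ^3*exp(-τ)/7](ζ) 6*gamma(ζ + 3)/7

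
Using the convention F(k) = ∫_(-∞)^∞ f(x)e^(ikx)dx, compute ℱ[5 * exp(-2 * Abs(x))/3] 20/(3 * (k^2 + 4))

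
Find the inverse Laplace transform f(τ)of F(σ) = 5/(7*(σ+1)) 5*exp(-τ)/7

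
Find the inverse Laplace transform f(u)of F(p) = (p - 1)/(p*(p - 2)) exp(u)*cosh(u)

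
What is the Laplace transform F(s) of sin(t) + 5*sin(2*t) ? 1/(s^2 + 1) + 10/(s^2 + 4) 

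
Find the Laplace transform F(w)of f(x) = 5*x 5/w^2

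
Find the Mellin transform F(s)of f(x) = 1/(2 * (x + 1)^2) (-pi * s + pi)/(2 * sin(pi * s))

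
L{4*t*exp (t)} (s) 4/ (s - 1)^2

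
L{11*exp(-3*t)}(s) 11/(s+3)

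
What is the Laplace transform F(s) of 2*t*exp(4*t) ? 2/(s - 4) ^2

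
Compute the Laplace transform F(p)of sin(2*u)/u atan(2/p)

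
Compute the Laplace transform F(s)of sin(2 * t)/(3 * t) atan(2/s)/3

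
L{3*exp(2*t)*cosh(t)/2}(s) 3*(s - 2)/(2*((s - 2)^2 - 1))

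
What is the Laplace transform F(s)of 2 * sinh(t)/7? 2/(7 * (s^2 - 1))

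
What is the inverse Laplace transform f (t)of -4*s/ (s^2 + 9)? -4*cos (3*t)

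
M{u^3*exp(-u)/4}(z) gamma(z + 3)/4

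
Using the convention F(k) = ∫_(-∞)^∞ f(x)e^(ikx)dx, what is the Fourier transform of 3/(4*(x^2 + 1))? 3*pi*exp(-Abs(k))/4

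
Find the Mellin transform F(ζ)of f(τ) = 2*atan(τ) -pi*sec(pi*ζ/2)/ζ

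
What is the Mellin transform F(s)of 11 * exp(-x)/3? 11 * gamma(s)/3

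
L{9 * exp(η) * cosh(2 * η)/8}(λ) 9 * (λ - 1)/(8 * ((λ - 1)^2 - 4))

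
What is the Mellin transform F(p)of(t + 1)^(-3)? pi * (p - 2) * (p - 1)/(2 * sin(pi * p))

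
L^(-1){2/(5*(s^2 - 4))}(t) sinh(2*t)/5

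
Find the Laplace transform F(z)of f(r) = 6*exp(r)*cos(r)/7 6*(z - 1)/(7*((z - 1)^2 + 1))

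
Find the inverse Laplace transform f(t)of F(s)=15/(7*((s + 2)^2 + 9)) 5*exp(-2*t)*sin(3*t)/7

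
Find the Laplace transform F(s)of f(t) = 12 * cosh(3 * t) 12 * s/(s^2 - 9)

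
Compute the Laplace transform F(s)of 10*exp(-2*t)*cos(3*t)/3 10*(s + 2)/(3*((s + 2)^2 + 9))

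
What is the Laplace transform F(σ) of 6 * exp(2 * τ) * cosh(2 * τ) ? 6 * (σ - 2) /(σ * (σ - 4) ) 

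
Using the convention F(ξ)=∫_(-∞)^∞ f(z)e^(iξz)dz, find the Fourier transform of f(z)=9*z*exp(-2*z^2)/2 9*sqrt(2)*I*sqrt(pi)*ξ*exp(-ξ^2/8)/16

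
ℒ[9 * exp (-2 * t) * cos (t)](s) 9 * (s + 2)/ ( (s + 2)^2 + 1)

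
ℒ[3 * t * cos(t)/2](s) 3 * (s^2 - 1)/(2 * (s^2 + 1)^2)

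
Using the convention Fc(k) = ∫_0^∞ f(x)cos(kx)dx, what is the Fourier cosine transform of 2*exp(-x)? 2/(k^2+1)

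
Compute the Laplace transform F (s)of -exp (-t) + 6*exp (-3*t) 6/ (s + 3)-1/ (s + 1)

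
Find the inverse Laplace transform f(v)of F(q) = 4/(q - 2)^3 2*v^2*exp(2*v)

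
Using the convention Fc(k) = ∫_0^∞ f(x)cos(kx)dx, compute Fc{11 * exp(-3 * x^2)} 11 * sqrt(3) * sqrt(pi) * exp(-k^2/12)/6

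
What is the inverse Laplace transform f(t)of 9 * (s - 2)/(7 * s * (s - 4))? 9 * exp(2 * t) * cosh(2 * t)/7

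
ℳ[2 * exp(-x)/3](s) 2 * gamma(s)/3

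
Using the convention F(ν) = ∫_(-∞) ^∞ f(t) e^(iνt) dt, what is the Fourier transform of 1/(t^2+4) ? pi*exp(-2*Abs(ν) ) /2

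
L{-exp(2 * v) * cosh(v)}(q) (2 - q)/((q - 2)^2 - 1)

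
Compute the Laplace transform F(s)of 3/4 3/(4*s)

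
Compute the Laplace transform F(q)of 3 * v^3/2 9/q^4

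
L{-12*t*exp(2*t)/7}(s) -12/(7*(s - 2)^2)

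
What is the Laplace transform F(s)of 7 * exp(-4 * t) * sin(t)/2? 7/(2 * ((s + 4)^2 + 1))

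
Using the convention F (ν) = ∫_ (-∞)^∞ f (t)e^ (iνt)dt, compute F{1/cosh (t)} pi/cosh (pi * ν/2)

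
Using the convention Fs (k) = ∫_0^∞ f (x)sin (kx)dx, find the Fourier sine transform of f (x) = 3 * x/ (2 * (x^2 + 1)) 3 * pi * exp (-k)/4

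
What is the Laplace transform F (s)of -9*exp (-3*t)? -9/ (s + 3)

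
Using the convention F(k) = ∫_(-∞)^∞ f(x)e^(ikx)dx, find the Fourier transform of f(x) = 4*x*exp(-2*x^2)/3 sqrt(2)*I*sqrt(pi)*k*exp(-k^2/8)/6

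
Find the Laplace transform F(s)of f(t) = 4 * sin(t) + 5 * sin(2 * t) 10/(s^2 + 4) + 4/(s^2 + 1)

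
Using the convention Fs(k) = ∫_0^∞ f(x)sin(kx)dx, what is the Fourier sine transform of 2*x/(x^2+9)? pi*exp(-3*k)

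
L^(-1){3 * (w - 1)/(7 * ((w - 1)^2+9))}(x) 3 * exp(x) * cos(3 * x)/7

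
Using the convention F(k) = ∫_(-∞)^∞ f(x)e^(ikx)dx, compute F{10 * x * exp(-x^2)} 5 * I * sqrt(pi) * k * exp(-k^2/4)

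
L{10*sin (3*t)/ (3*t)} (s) 10*atan (3/s)/3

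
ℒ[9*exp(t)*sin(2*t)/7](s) 18/(7*((s - 1)^2+4))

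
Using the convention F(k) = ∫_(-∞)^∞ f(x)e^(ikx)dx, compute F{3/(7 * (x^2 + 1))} 3 * pi * exp(-Abs(k))/7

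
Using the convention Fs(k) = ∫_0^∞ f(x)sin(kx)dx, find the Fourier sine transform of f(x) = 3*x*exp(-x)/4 3*k/(2*(k^2 + 1)^2)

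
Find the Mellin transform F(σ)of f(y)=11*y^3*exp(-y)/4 11*gamma(σ+3)/4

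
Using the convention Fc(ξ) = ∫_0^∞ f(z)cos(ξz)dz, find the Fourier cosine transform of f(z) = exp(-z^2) sqrt(pi) * exp(-ξ^2/4)/2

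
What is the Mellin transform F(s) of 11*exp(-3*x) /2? 11*gamma(s) /(2*3^s) 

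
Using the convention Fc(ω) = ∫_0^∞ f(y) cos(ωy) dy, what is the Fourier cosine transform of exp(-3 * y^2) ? sqrt(3) * sqrt(pi) * exp(-ω^2/12) /6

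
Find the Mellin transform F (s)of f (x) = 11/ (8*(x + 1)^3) 11*pi*(s - 2)*(s - 1)/ (16*sin (pi*s))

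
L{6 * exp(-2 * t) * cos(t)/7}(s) 6 * (s + 2)/(7 * ((s + 2)^2 + 1))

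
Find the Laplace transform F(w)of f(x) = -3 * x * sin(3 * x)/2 -9 * w/(w^2 + 9)^2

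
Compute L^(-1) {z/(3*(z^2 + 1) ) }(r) cos(r) /3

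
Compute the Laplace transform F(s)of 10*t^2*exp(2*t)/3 20/(3*(s - 2)^3)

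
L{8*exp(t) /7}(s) 8/(7*(s - 1) ) 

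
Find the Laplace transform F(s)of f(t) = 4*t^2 8/s^3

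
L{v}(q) q^(-2)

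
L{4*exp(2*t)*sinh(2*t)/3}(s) 8/(3*s*(s - 4))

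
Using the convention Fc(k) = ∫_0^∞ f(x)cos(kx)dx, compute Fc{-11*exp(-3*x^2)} -11*sqrt(3)*sqrt(pi)*exp(-k^2/12)/6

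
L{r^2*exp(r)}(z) 2/(z - 1)^3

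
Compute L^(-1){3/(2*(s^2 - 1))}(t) 3*sinh(t)/2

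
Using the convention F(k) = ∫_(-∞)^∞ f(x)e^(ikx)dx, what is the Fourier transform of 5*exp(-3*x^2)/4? 5*sqrt(3)*sqrt(pi)*exp(-k^2/12)/12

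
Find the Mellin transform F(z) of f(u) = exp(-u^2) gamma(z/2) /2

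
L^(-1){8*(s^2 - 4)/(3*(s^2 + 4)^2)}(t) 8*t*cos(2*t)/3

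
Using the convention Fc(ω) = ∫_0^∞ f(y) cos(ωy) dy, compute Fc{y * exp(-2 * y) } (4 - ω^2) /(ω^2 + 4) ^2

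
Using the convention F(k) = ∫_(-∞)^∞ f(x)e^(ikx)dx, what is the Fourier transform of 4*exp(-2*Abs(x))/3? 16/(3*(k^2 + 4))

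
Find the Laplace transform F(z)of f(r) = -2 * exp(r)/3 -2/(3 * z - 3)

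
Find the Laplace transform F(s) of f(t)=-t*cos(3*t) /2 (9 - s^2) /(2*(s^2 + 9) ^2) 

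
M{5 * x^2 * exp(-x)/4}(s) 5 * gamma(s + 2)/4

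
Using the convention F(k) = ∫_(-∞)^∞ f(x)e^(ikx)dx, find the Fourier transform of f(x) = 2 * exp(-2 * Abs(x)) 8/(k^2 + 4)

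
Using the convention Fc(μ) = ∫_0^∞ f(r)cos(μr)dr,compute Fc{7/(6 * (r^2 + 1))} 7 * pi * exp(-μ)/12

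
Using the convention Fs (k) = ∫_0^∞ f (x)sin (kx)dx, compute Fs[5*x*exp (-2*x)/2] 10*k/ (k^2 + 4)^2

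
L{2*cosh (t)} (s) 2*s/ (s^2 - 1)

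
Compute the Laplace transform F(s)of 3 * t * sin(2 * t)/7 12 * s/(7 * (s^2 + 4)^2)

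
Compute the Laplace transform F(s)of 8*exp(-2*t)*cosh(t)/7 8*(s + 2)/(7*((s + 2)^2-1))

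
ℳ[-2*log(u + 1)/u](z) 2*pi*csc(pi*z)/(z - 1)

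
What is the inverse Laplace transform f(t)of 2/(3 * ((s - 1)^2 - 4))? exp(t) * sinh(2 * t)/3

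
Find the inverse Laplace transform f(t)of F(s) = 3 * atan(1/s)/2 3 * sin(t)/(2 * t)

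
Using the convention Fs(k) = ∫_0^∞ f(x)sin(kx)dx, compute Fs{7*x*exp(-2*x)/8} 7*k/(2*(k^2 + 4)^2)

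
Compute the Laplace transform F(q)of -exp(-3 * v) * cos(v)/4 (-q - 3)/(4 * ((q + 3)^2 + 1))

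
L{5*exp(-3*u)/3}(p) 5/(3*(p+3))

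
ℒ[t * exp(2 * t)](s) (s - 2)^(-2)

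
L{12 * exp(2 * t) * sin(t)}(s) 12/((s - 2)^2 + 1)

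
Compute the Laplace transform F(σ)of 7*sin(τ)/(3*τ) 7*atan(1/σ)/3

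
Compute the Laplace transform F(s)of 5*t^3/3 10/s^4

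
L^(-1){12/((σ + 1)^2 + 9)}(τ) 4 * exp(-τ) * sin(3 * τ)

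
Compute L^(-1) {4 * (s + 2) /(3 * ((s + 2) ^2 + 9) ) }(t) 4 * exp(-2 * t) * cos(3 * t) /3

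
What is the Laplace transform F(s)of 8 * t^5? 960/s^6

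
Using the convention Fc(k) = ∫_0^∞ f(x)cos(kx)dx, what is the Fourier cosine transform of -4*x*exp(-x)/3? 4*(k^2-1)/(3*(k^2 + 1)^2)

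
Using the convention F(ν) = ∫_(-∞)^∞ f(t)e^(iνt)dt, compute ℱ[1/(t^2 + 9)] pi*exp(-3*Abs(ν))/3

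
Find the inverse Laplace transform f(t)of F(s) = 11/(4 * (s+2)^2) 11 * t * exp(-2 * t)/4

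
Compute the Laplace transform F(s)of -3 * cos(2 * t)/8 -3 * s/(8 * s^2 + 32)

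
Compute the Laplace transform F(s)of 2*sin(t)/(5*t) 2*atan(1/s)/5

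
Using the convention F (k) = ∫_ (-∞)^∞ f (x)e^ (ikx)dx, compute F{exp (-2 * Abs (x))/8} 1/ (2 * (k^2 + 4))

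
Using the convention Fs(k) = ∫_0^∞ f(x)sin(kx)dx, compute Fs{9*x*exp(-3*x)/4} 27*k/(2*(k^2 + 9)^2)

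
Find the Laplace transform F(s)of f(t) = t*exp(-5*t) (s + 5)^(-2)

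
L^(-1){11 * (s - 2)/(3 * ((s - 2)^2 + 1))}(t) 11 * exp(2 * t) * cos(t)/3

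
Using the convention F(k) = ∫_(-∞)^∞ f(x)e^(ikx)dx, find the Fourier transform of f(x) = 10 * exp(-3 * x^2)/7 10 * sqrt(3) * sqrt(pi) * exp(-k^2/12)/21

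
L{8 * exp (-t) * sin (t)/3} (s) 8/ (3 * ( (s + 1)^2 + 1))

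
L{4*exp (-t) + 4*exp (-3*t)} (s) 4/ (s + 1) + 4/ (s + 3)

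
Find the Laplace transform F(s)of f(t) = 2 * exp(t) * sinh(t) 2/(s * (s - 2))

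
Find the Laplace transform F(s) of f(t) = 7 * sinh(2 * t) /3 14/(3 * (s^2 - 4) ) 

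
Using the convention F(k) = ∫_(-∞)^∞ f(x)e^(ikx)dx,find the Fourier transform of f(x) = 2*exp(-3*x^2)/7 2*sqrt(3)*sqrt(pi)*exp(-k^2/12)/21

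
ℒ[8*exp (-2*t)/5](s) 8/ (5*(s + 2))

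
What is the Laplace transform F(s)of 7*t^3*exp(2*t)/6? 7/(s - 2)^4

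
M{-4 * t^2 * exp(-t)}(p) -4 * gamma(p + 2)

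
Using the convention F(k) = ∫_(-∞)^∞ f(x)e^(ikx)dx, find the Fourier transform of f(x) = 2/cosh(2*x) pi/cosh(pi*k/4)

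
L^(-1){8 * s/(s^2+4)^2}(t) 2 * t * sin(2 * t)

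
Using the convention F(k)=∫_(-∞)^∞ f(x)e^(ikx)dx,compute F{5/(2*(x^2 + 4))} 5*pi*exp(-2*Abs(k))/4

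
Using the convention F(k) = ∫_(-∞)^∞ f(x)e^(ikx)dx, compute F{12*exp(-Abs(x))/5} 24/(5*(k^2 + 1))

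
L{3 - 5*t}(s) 3/s - 5/s^2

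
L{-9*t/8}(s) -9/(8*s^2) 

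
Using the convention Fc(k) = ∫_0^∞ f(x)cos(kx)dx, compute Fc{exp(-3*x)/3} 1/(k^2 + 9)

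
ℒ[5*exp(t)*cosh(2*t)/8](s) 5*(s - 1)/(8*((s - 1)^2 - 4))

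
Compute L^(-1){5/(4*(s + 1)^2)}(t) 5*t*exp(-t)/4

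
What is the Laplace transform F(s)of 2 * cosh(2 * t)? 2 * s/(s^2 - 4)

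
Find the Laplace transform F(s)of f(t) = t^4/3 8/s^5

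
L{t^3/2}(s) 3/s^4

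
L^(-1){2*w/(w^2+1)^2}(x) x*sin(x)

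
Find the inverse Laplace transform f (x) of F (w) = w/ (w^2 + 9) cos (3*x) 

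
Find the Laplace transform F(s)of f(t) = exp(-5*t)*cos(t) (s+5)/((s+5)^2+1)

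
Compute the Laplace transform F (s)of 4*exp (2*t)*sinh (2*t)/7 8/ (7*s*(s - 4))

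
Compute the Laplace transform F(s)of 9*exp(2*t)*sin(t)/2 9/(2*((s - 2)^2 + 1))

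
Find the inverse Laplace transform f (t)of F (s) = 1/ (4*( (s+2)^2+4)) exp (-2*t)*sin (2*t)/8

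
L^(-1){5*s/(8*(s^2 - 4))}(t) 5*cosh(2*t)/8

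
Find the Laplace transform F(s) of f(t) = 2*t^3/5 12/(5*s^4) 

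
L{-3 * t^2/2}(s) -3/s^3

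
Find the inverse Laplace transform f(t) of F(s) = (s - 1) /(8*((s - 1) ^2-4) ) exp(t)*cosh(2*t) /8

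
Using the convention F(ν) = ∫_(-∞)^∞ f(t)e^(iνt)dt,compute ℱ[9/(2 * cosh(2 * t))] 9 * pi/(4 * cosh(pi * ν/4))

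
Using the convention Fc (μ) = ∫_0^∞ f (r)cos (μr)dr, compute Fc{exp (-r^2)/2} sqrt (pi) * exp (-μ^2/4)/4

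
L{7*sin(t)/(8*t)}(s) 7*atan(1/s)/8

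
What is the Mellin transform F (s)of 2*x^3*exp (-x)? 2*gamma (s + 3)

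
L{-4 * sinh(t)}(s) -4/(s^2 - 1)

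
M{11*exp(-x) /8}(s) 11*gamma(s) /8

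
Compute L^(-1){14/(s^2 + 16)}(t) 7 * sin(4 * t)/2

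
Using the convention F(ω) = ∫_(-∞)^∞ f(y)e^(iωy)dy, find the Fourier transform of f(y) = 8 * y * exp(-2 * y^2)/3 sqrt(2) * I * sqrt(pi) * ω * exp(-ω^2/8)/3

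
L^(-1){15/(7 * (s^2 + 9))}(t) 5 * sin(3 * t)/7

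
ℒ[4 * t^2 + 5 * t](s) 8/s^3 + 5/s^2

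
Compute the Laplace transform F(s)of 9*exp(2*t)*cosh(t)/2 9*(s - 2)/(2*((s - 2)^2 - 1))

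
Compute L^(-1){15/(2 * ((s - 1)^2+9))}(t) 5 * exp(t) * sin(3 * t)/2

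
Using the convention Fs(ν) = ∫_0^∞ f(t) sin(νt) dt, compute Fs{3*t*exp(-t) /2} 3*ν/(ν^2+1) ^2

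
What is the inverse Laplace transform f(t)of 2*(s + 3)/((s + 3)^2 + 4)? 2*exp(-3*t)*cos(2*t)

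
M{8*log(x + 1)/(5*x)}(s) -8*pi*csc(pi*s)/(5*s - 5)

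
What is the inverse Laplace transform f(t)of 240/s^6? 2*t^5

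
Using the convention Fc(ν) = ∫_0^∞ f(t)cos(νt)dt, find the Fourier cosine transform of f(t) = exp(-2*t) 2/(ν^2 + 4)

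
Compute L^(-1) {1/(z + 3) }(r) exp(-3 * r) 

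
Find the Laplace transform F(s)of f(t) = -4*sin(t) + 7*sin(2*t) 14/(s^2 + 4) - 4/(s^2 + 1)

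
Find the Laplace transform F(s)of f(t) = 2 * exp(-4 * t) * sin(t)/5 2/(5 * ((s+4)^2+1))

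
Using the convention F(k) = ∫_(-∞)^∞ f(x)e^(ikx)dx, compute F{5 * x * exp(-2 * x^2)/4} 5 * sqrt(2) * I * sqrt(pi) * k * exp(-k^2/8)/32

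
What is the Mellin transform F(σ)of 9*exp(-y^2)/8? 9*gamma(σ/2)/16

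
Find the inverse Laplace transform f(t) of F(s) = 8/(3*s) 8/3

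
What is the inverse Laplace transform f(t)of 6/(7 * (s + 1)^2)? 6 * t * exp(-t)/7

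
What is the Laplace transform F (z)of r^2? 2/z^3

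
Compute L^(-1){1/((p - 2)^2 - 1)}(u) exp(2 * u) * sinh(u)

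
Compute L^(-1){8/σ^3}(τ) 4*τ^2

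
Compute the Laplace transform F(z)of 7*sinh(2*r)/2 7/(z^2-4)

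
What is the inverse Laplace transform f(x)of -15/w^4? -5*x^3/2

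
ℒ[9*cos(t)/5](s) 9*s/(5*(s^2 + 1))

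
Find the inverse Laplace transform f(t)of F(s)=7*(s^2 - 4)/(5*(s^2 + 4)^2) 7*t*cos(2*t)/5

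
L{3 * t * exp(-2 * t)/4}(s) 3/(4 * (s + 2)^2)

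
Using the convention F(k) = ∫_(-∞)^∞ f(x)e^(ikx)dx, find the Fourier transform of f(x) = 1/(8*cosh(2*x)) pi/(16*cosh(pi*k/4))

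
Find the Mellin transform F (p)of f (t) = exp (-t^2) gamma (p/2)/2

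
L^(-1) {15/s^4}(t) 5*t^3/2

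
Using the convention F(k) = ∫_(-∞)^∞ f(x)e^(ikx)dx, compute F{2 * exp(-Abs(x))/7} 4/(7 * (k^2 + 1))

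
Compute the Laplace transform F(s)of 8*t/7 8/(7*s^2)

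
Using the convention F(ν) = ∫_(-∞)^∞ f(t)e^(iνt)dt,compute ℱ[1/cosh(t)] pi/cosh(pi * ν/2)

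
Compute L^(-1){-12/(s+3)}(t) -12*exp(-3*t)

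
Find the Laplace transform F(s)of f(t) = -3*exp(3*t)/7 -3/(7*s - 21)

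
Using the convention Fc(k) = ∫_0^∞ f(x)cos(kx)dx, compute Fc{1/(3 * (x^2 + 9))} pi * exp(-3 * k)/18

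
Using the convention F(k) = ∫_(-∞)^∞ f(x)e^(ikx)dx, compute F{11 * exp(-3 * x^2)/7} 11 * sqrt(3) * sqrt(pi) * exp(-k^2/12)/21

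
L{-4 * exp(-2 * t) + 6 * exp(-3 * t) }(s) 6/(s + 3) - 4/(s + 2) 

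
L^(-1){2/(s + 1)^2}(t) 2*t*exp(-t)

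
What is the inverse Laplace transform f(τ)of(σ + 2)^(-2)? τ * exp(-2 * τ)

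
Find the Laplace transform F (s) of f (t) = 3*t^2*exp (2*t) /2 3/ (s - 2) ^3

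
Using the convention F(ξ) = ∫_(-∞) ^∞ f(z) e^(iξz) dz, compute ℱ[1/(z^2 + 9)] pi*exp(-3*Abs(ξ) ) /3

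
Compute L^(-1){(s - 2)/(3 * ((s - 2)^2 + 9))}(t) exp(2 * t) * cos(3 * t)/3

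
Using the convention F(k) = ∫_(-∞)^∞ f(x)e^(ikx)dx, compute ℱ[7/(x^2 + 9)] 7 * pi * exp(-3 * Abs(k))/3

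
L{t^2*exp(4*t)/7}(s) 2/(7*(s - 4)^3)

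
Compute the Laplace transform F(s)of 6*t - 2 6/s^2 - 2/s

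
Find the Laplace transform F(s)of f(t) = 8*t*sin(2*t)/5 32*s/(5*(s^2 + 4)^2)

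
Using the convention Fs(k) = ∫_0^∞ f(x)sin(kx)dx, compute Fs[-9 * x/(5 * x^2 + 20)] -9 * pi * exp(-2 * k)/10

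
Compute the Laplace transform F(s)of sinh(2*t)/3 2/(3*(s^2 - 4))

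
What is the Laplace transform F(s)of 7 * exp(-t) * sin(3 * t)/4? 21/(4 * ((s + 1)^2 + 9))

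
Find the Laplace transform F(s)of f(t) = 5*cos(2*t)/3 5*s/(3*(s^2 + 4))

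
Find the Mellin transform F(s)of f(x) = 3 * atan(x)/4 -3 * pi * sec(pi * s/2)/(8 * s)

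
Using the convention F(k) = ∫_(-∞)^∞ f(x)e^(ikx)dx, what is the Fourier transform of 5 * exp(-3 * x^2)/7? 5 * sqrt(3) * sqrt(pi) * exp(-k^2/12)/21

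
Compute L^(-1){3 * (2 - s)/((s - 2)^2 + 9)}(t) -3 * exp(2 * t) * cos(3 * t)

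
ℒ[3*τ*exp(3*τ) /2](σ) 3/(2*(σ - 3) ^2) 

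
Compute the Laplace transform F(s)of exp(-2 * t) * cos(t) (s+2)/((s+2)^2+1)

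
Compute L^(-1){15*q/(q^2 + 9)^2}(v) 5*v*sin(3*v)/2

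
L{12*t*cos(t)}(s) 12*(s^2 - 1)/(s^2 + 1)^2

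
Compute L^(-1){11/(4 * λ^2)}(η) 11 * η/4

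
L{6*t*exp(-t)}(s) 6/(s + 1)^2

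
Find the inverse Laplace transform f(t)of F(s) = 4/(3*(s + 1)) 4*exp(-t)/3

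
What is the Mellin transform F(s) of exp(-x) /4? gamma(s) /4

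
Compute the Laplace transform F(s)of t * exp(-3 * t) (s + 3)^(-2)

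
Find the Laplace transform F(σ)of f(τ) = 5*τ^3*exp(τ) 30/(σ - 1)^4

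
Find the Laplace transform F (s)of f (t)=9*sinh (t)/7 9/ (7*(s^2 - 1))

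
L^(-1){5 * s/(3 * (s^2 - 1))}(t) 5 * cosh(t)/3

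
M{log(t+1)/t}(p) -pi * csc(pi * p)/(p - 1)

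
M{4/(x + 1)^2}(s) -4*pi*(s - 1)/sin(pi*s)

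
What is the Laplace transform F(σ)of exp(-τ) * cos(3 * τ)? (σ + 1)/((σ + 1)^2 + 9)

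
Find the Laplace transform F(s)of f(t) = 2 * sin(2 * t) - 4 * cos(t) 4/(s^2 + 4) - 4 * s/(s^2 + 1)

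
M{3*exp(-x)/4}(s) 3*gamma(s)/4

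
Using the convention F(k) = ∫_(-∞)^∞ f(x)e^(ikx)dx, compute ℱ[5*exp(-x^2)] 5*sqrt(pi)*exp(-k^2/4)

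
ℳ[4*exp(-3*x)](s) 4*gamma(s)/3^s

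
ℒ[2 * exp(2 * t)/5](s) 2/(5 * (s - 2))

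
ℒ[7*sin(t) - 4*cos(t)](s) 7/(s^2 + 1) - 4*s/(s^2 + 1)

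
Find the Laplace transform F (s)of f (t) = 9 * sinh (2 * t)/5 18/ (5 * (s^2 - 4))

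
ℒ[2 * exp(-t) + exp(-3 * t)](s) 1/(s + 3) + 2/(s + 1) 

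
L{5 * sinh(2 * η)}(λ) 10/(λ^2 - 4)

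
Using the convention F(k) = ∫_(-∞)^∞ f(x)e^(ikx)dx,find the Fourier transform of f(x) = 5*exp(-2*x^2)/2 5*sqrt(2)*sqrt(pi)*exp(-k^2/8)/4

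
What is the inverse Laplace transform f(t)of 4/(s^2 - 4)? 2 * sinh(2 * t)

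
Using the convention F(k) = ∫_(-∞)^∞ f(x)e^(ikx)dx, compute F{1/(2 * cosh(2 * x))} pi/(4 * cosh(pi * k/4))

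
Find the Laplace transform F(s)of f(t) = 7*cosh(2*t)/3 7*s/(3*(s^2 - 4))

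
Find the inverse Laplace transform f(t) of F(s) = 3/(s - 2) 3*exp(2*t) 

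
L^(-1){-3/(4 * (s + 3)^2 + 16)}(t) -3 * exp(-3 * t) * sin(2 * t)/8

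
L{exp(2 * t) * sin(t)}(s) 1/((s - 2)^2 + 1)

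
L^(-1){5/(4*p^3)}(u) 5*u^2/8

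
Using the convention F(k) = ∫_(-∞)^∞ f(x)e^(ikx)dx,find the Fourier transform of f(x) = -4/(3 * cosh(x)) -4 * pi/(3 * cosh(pi * k/2))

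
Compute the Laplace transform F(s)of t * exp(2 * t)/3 1/(3 * (s - 2)^2)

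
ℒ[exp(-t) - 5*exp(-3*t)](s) 1/(s + 1) - 5/(s + 3)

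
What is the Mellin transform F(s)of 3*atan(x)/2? -3*pi*sec(pi*s/2)/(4*s)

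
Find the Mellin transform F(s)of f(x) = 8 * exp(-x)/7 8 * gamma(s)/7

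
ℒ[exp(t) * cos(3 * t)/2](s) (s - 1)/(2 * ((s - 1)^2 + 9))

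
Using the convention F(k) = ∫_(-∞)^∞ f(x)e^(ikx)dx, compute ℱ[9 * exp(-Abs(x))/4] 9/(2 * (k^2+1))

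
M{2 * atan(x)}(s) -pi * sec(pi * s/2)/s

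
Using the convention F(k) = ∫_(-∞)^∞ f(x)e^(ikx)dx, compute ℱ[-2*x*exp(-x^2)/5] -I*sqrt(pi)*k*exp(-k^2/4)/5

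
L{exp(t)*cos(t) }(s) (s - 1) /((s - 1) ^2 + 1) 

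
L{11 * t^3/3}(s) 22/s^4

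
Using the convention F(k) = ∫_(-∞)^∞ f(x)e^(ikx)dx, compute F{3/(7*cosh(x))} 3*pi/(7*cosh(pi*k/2))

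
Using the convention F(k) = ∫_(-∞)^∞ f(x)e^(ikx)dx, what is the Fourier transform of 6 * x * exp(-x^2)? 3 * I * sqrt(pi) * k * exp(-k^2/4)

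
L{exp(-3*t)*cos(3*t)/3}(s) (s + 3)/(3*((s + 3)^2 + 9))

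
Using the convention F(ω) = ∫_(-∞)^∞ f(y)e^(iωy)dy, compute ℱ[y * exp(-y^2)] I * sqrt(pi) * ω * exp(-ω^2/4)/2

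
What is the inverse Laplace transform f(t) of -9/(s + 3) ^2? -9 * t * exp(-3 * t) 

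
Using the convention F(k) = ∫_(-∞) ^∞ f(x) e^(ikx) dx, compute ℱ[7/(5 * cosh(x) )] 7 * pi/(5 * cosh(pi * k/2) ) 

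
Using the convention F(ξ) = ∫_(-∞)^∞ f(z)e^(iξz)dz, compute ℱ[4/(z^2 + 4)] 2 * pi * exp(-2 * Abs(ξ))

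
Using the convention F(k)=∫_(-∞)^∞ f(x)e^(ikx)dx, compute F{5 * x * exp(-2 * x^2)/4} 5 * sqrt(2) * I * sqrt(pi) * k * exp(-k^2/8)/32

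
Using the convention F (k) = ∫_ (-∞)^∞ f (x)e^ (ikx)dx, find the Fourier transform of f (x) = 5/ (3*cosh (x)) 5*pi/ (3*cosh (pi*k/2))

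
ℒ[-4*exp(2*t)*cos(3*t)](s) 4*(2 - s) /((s - 2) ^2 + 9) 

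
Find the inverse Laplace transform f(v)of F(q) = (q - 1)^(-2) v*exp(v)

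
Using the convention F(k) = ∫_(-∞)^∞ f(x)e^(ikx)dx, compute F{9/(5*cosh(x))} 9*pi/(5*cosh(pi*k/2))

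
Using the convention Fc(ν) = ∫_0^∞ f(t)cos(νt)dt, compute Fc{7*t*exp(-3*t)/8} 7*(9 - ν^2)/(8*(ν^2 + 9)^2)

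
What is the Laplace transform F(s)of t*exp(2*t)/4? 1/(4*(s - 2)^2)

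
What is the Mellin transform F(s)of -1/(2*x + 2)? -pi*csc(pi*s)/2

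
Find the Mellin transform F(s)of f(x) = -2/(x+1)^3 -pi*(s - 2)*(s - 1)/sin(pi*s)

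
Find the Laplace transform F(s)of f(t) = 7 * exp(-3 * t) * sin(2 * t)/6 7/(3 * ((s + 3)^2 + 4))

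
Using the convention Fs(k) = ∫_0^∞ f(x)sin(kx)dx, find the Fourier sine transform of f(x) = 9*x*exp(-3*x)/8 27*k/(4*(k^2 + 9)^2)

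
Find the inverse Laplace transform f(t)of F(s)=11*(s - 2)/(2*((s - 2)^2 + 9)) 11*exp(2*t)*cos(3*t)/2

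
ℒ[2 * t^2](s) 4/s^3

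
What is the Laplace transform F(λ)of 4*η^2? 8/λ^3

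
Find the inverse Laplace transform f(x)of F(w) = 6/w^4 x^3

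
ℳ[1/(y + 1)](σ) pi*csc(pi*σ)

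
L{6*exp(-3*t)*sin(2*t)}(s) 12/((s + 3)^2 + 4)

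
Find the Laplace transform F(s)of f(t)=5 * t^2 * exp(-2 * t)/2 5/(s + 2)^3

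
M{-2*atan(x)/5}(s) pi*sec(pi*s/2)/(5*s)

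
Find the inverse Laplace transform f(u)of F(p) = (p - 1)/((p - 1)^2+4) exp(u) * cos(2 * u)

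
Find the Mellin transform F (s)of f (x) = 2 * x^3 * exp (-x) 2 * gamma (s + 3)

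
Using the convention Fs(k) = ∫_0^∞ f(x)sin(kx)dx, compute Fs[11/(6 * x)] 11 * pi/12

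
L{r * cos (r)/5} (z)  (z^2 - 1)/ (5 * (z^2+1)^2)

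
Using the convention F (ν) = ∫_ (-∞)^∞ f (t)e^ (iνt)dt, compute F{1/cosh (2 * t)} pi/ (2 * cosh (pi * ν/4))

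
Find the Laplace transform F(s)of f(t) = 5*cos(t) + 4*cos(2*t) 5*s/(s^2 + 1) + 4*s/(s^2 + 4)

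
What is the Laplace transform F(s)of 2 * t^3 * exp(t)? 12/(s - 1)^4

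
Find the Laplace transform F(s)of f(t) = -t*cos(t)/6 (1 - s^2)/(6*(s^2+1)^2)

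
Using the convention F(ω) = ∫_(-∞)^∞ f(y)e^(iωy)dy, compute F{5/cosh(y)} 5 * pi/cosh(pi * ω/2)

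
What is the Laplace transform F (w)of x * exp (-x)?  (w + 1)^ (-2)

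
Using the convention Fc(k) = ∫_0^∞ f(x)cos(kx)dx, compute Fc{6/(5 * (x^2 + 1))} 3 * pi * exp(-k)/5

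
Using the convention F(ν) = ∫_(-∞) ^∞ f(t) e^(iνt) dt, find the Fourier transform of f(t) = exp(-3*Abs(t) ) 6/(ν^2+9) 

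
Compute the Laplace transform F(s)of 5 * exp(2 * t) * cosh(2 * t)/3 5 * (s - 2)/(3 * s * (s - 4))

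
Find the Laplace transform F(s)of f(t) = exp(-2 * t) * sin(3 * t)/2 3/(2 * ((s+2)^2+9))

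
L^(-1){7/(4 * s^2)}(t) 7 * t/4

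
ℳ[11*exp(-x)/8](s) 11*gamma(s)/8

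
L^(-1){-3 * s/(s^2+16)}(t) -3 * cos(4 * t)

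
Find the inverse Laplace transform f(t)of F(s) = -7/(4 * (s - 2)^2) -7 * t * exp(2 * t)/4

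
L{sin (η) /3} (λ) 1/ (3*(λ^2 + 1) ) 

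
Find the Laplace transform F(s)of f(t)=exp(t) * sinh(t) 1/(s * (s - 2))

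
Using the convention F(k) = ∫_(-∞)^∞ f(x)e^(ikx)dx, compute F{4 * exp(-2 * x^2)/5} 2 * sqrt(2) * sqrt(pi) * exp(-k^2/8)/5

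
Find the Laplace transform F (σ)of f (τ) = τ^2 2/σ^3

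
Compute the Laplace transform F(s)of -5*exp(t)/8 -5/(8*s - 8)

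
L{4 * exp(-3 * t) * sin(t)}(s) 4/((s + 3)^2 + 1)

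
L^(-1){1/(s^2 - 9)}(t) sinh(3*t)/3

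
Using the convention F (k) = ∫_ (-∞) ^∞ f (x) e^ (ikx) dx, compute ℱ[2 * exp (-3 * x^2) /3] 2 * sqrt (3) * sqrt (pi) * exp (-k^2/12) /9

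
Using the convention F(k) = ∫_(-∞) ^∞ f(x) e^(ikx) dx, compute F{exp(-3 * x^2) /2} sqrt(3) * sqrt(pi) * exp(-k^2/12) /6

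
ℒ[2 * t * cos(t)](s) 2 * (s^2 - 1)/(s^2 + 1)^2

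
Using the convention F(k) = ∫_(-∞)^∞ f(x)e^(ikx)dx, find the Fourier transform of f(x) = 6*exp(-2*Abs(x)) 24/(k^2 + 4)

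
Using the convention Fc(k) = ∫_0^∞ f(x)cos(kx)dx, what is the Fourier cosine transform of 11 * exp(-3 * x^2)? 11 * sqrt(3) * sqrt(pi) * exp(-k^2/12)/6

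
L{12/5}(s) 12/(5 * s) 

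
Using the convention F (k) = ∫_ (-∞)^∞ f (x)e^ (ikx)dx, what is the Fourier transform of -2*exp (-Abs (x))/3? -4/ (3*k^2 + 3)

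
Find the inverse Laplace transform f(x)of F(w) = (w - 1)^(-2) x*exp(x)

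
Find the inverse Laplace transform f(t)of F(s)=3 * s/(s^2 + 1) 3 * cos(t)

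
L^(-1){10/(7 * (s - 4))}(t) 10 * exp(4 * t)/7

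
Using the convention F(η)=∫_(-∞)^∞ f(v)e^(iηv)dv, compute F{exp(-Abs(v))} 2/(η^2 + 1)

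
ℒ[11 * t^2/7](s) 22/(7 * s^3)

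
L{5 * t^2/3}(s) 10/(3 * s^3)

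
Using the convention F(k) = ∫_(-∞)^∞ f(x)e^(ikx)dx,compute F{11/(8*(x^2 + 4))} 11*pi*exp(-2*Abs(k))/16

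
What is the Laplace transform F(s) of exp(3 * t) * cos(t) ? (s - 3) /((s - 3) ^2 + 1) 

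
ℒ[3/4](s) 3/(4 * s)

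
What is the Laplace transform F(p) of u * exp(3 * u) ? (p - 3) ^(-2) 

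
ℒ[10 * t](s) 10/s^2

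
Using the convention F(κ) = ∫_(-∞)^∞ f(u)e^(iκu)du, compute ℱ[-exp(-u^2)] -sqrt(pi) * exp(-κ^2/4)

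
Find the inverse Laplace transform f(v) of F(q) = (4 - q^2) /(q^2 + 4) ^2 -v*cos(2*v) 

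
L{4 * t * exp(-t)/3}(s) 4/(3 * (s+1)^2)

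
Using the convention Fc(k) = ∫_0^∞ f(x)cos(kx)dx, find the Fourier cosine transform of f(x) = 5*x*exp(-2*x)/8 5*(4 - k^2)/(8*(k^2 + 4)^2)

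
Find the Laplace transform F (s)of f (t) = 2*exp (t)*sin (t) 2/ ( (s - 1)^2 + 1)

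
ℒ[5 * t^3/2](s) 15/s^4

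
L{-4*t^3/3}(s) -8/s^4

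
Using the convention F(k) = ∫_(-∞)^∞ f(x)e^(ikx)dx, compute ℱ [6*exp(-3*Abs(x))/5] 36/(5*(k^2+9))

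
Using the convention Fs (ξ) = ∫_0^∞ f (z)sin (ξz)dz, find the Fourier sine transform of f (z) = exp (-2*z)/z atan (ξ/2)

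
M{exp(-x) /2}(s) gamma(s) /2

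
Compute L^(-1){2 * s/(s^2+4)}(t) 2 * cos(2 * t)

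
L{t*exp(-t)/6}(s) 1/(6*(s + 1)^2)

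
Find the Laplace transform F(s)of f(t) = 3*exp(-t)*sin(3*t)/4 9/(4*((s + 1)^2 + 9))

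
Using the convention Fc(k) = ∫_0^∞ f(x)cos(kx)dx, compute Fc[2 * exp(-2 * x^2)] sqrt(2) * sqrt(pi) * exp(-k^2/8)/2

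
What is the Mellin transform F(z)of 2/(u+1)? 2 * pi * csc(pi * z)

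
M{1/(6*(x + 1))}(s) pi*csc(pi*s)/6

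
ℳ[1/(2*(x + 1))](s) pi*csc(pi*s)/2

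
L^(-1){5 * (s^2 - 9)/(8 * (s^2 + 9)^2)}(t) 5 * t * cos(3 * t)/8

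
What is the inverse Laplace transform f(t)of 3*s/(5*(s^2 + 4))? 3*cos(2*t)/5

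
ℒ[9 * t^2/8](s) 9/(4 * s^3)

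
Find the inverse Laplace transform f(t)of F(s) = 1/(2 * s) 1/2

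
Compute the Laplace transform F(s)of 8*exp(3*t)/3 8/(3*(s - 3))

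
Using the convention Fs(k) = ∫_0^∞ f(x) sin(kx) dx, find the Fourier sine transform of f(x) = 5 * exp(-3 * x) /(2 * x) 5 * atan(k/3) /2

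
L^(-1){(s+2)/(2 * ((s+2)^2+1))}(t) exp(-2 * t) * cos(t)/2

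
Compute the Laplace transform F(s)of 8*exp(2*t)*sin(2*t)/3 16/(3*((s - 2)^2 + 4))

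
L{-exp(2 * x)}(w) -1/(w - 2)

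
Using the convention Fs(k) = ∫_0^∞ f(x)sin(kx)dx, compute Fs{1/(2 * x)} pi/4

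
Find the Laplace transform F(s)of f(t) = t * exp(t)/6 1/(6 * (s - 1)^2)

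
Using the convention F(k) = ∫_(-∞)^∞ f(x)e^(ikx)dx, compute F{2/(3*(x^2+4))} pi*exp(-2*Abs(k))/3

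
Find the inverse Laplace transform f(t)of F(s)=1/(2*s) 1/2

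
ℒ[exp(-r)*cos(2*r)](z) (z + 1)/((z + 1)^2 + 4)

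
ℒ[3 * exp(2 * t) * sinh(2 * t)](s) 6/(s * (s - 4))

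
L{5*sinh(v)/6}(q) 5/(6*(q^2 - 1))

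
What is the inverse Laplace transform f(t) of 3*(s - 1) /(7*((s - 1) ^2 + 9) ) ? 3*exp(t)*cos(3*t) /7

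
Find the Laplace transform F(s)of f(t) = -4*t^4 -96/s^5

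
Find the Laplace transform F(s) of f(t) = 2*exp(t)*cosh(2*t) 2*(s - 1) /((s - 1) ^2-4) 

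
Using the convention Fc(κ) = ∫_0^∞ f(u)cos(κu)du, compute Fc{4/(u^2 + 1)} 2 * pi * exp(-κ)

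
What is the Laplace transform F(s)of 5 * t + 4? 4/s + 5/s^2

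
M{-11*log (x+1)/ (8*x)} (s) 11*pi*csc (pi*s)/ (8*(s - 1))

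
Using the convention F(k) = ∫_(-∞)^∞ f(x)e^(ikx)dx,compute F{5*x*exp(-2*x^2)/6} 5*sqrt(2)*I*sqrt(pi)*k*exp(-k^2/8)/48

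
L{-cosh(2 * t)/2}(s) -s/(2 * s^2 - 8)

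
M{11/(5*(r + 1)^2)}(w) -11*pi*(w - 1)/(5*sin(pi*w))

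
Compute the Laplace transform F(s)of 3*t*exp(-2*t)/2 3/(2*(s + 2)^2)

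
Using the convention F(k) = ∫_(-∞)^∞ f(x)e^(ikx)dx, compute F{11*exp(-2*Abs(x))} 44/(k^2 + 4)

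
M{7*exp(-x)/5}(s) 7*gamma(s)/5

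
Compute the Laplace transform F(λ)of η λ^(-2)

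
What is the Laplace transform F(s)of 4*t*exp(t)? 4/(s - 1)^2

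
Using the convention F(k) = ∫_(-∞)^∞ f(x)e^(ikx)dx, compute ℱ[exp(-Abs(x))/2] 1/(k^2 + 1)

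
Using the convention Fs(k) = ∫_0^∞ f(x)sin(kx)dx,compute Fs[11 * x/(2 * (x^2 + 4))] 11 * pi * exp(-2 * k)/4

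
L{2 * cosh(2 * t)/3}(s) 2 * s/(3 * (s^2 - 4))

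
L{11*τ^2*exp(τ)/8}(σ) 11/(4*(σ - 1)^3)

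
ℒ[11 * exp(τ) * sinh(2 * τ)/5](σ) 22/(5 * ((σ - 1)^2 - 4))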